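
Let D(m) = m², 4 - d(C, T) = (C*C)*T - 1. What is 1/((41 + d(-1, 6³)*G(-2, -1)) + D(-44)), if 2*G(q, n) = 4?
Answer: 1/1555 ≈ 0.00064309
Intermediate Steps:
G(q, n) = 2 (G(q, n) = (½)*4 = 2)
d(C, T) = 5 - T*C² (d(C, T) = 4 - ((C*C)*T - 1) = 4 - (C²*T - 1) = 4 - (T*C² - 1) = 4 - (-1 + T*C²) = 4 + (1 - T*C²) = 5 - T*C²)
1/((41 + d(-1, 6³)*G(-2, -1)) + D(-44)) = 1/((41 + (5 - 1*6³*(-1)²)*2) + (-44)²) = 1/((41 + (5 - 1*216*1)*2) + 1936) = 1/((41 + (5 - 216)*2) + 1936) = 1/((41 - 211*2) + 1936) = 1/((41 - 422) + 1936) = 1/(-381 + 1936) = 1/1555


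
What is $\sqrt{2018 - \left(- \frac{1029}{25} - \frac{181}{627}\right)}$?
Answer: $\frac{\sqrt{20240724966}}{3135} \approx 45.381$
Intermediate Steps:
$\sqrt{2018 - \left(- \frac{1029}{25} - \frac{181}{627}\right)} = \sqrt{2018 - - \frac{649708}{15675}} = \sqrt{2018 + \left(\frac{1029}{25} + \frac{181}{627}\right)} = \sqrt{2018 + \frac{649708}{15675}} = \sqrt{\frac{32281858}{15675}} = \frac{\sqrt{20240724966}}{3135}$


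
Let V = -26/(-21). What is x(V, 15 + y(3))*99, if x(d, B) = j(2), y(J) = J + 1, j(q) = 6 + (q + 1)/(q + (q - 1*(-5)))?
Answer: 627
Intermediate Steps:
j(q) = 6 + (1 + q)/(5 + 2*q) (j(q) = 6 + (1 + q)/(q + (q + 5)) = 6 + (1 + q)/(q + (5 + q)) = 6 + (1 + q)/(5 + 2*q))
V = 26/21 (V = -26*(-1/21) = 26/21 ≈ 1.2381)
y(J) = 1 + J
x(d, B) = 19/3 (x(d, B) = (31 + 13*2)/(5 + 2*2) = (31 + 26)/(5 + 4) = 57/9 = (⅑)*57 = 19/3)
x(V, 15 + y(3))*99 = (19/3)*99 = 627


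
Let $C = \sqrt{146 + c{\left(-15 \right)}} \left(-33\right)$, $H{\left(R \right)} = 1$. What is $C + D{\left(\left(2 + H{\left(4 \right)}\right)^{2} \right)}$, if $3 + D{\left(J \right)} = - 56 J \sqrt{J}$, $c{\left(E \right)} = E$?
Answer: $-1515 - 33 \sqrt{131} \approx -1892.7$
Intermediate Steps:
$D{\left(J \right)} = -3 - 56 J^{\frac{3}{2}}$ ($D{\left(J \right)} = -3 + - 56 J \sqrt{J} = -3 - 56 J^{\frac{3}{2}}$)
$C = - 33 \sqrt{131}$ ($C = \sqrt{146 - 15} \left(-33\right) = \sqrt{131} \left(-33\right) = - 33 \sqrt{131} \approx -377.7$)
$C + D{\left(\left(2 + H{\left(4 \right)}\right)^{2} \right)} = - 33 \sqrt{131} - \left(3 + 56 \left(\left(2 + 1\right)^{2}\right)^{\frac{3}{2}}\right) = - 33 \sqrt{131} - \left(3 + 56 \left(3^{2}\right)^{\frac{3}{2}}\right) = - 33 \sqrt{131} - \left(3 + 56 \cdot 9^{\frac{3}{2}}\right) = - 33 \sqrt{131} - 1515 = -1515 - 33 \sqrt{131}$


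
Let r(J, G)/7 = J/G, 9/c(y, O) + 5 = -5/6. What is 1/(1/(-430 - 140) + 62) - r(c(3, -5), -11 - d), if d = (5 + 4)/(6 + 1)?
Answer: -6556521/7597885 ≈ -0.86294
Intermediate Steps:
c(y, O) = -54/35 (c(y, O) = 9/(-5 - 5/6) = 9/(-5 - 5*⅙) = 9/(-5 - ⅚) = 9/(-35/6) = 9*(-6/35) = -54/35)
d = 9/7 ≈ 1.2857
r(J, G) = 7*J/G (r(J, G) = 7*(J/G) = 7*J/G)
1/(1/(-430 - 140) + 62) - r(c(3, -5), -11 - d) = 1/(1/(-430 - 140) + 62) - 7*(-54)/(35*(-11 - 1*9/7)) = 1/(1/(-570) + 62) - 7*(-54)/(35*(-11 - 9/7)) = 1/(-1/570 + 62) - 7*(-54)/(35*(-86/7)) = 1/(35339/570) - 7*(-54)*(-7)/(35*86) = 570/35339 - 1*189/215 = 570/35339 - 189/215 = -6556521/7597885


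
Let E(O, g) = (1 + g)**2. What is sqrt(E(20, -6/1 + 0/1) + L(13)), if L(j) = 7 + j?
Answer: 3*sqrt(5) ≈ 6.7082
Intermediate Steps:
sqrt(E(20, -6/1 + 0/1) + L(13)) = sqrt((1 + (-6/1 + 0/1))**2 + (7 + 13)) = sqrt((1 + (-6*1 + 0*1))**2 + 20) = sqrt((1 + (-6 + 0))**2 + 20) = sqrt((1 - 6)**2 + 20) = sqrt((-5)**2 + 20) = sqrt(25 + 20) = sqrt(45) = 3*sqrt(5)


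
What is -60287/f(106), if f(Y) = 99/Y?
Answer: -6390422/99 ≈ -64550.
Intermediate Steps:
-60287/f(106) = -60287/(99/106) = -60287/(99*(1/106)) = -60287/99/106 = -60287*106/99 = -6390422/99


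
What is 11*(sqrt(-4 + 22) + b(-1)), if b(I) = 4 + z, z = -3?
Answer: 11 + 33*sqrt(2) ≈ 57.669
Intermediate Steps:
b(I) = 1 (b(I) = 4 - 3 = 1)
11*(sqrt(-4 + 22) + b(-1)) = 11*(sqrt(-4 + 22) + 1) = 11*(sqrt(18) + 1) = 11*(3*sqrt(2) + 1) = 11*(1 + 3*sqrt(2)) = 11 + 33*sqrt(2)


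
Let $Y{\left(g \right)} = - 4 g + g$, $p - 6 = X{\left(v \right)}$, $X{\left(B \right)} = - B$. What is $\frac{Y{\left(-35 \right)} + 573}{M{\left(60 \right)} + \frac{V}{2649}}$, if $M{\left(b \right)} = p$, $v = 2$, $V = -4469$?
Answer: $\frac{1796022}{6127} \approx 293.13$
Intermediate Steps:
$p = 4$ ($p = 6 - 2 = 4$)
$M{\left(b \right)} = 4$
$Y{\left(g \right)} = - 3 g$
$\frac{Y{\left(-35 \right)} + 573}{M{\left(60 \right)} + \frac{V}{2649}} = \frac{\left(-3\right) \left(-35\right) + 573}{4 - \frac{4469}{2649}} = \frac{105 + 573}{4 - \frac{4469}{2649}} = \frac{678}{4 - \frac{4469}{2649}} = \frac{678}{\frac{6127}{2649}} = 678 \cdot \frac{2649}{6127} = \frac{1796022}{6127}$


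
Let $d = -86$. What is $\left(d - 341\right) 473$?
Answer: $-201971$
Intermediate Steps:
$\left(d - 341\right) 473 = \left(-86 - 341\right) 473 = \left(-427\right) 473 = -201971$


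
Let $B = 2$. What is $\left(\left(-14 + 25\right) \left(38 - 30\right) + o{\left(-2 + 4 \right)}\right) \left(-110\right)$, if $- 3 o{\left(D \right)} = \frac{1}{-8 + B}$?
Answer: $- \frac{87175}{9} \approx -9686.1$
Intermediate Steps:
$o{\left(D \right)} = \frac{1}{18}$ ($o{\left(D \right)} = - \frac{1}{3 \left(-8 + 2\right)} = - \frac{1}{3 \left(-6\right)} = \left(- \frac{1}{3}\right) \left(- \frac{1}{6}\right) = \frac{1}{18}$)
$\left(\left(-14 + 25\right) \left(38 - 30\right) + o{\left(-2 + 4 \right)}\right) \left(-110\right) = \left(\left(-14 + 25\right) \left(38 - 30\right) + \frac{1}{18}\right) \left(-110\right) = \left(11 \cdot 8 + \frac{1}{18}\right) \left(-110\right) = \left(88 + \frac{1}{18}\right) \left(-110\right) = \frac{1585}{18} \left(-110\right) = - \frac{87175}{9}$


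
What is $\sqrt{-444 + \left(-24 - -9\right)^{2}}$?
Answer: $i \sqrt{219} \approx 14.799 i$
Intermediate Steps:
$\sqrt{-444 + \left(-24 - -9\right)^{2}} = \sqrt{-444 + \left(-24 + \left(-5 + 14\right)\right)^{2}} = \sqrt{-444 + \left(-24 + 9\right)^{2}} = \sqrt{-444 + \left(-15\right)^{2}} = \sqrt{-444 + 225} = \sqrt{-219} = i \sqrt{219}$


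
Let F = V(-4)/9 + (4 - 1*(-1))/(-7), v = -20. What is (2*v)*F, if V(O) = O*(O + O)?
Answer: -7160/63 ≈ -113.65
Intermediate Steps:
V(O) = 2*O**2 (V(O) = O*(2*O) = 2*O**2)
F = 179/63 (F = (2*(-4)**2)/9 + (4 - 1*(-1))/(-7) = (2*16)*(1/9) + (4 + 1)*(-1/7) = 32*(1/9) + 5*(-1/7) = 32/9 - 5/7 = 179/63 ≈ 2.8413)
(2*v)*F = (2*(-20))*(179/63) = -40*179/63 = -7160/63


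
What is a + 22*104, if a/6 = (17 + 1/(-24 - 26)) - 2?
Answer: 59447/25 ≈ 2377.9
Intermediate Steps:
a = 2247/25 (a = 6*((17 + 1/(-24 - 26)) - 2) = 6*((17 + 1/(-50)) - 2) = 6*((17 - 1/50) - 2) = 6*(849/50 - 2) = 6*(749/50) = 2247/25 ≈ 89.880)
a + 22*104 = 2247/25 + 22*104 = 2247/25 + 2288 = 59447/25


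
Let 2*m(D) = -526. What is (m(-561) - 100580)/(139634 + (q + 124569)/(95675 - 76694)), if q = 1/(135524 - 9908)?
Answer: -240441709080528/332947409169169 ≈ -0.72216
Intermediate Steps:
q = 1/125616 ≈ 7.9608e-6
m(D) = -263 (m(D) = (1/2)*(-526) = -263)
(m(-561) - 100580)/(139634 + (q + 124569)/(95675 - 76694)) = (-263 - 100580)/(139634 + (1/125616 + 124569)/(95675 - 76694)) = -100843/(139634 + (15647859505/125616)/18981) = -100843/(139634 + (15647859505/125616)*(1/18981)) = -100843/(139634 + 15647859505/2384317296) = -100843/332947409169169/2384317296 = -100843*2384317296/332947409169169 = -240441709080528/332947409169169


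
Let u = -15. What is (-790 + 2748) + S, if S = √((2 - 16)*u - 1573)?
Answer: 1958 + I*√1363 ≈ 1958.0 + 36.919*I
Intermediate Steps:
S = I*√1363 (S = √((2 - 16)*(-15) - 1573) = √(-14*(-15) - 1573) = √(210 - 1573) = √(-1363) = I*√1363 ≈ 36.919*I)
(-790 + 2748) + S = (-790 + 2748) + I*√1363 = 1958 + I*√1363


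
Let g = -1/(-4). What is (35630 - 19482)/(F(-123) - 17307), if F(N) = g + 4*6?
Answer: -64592/69131 ≈ -0.93434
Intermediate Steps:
g = 1/4 (g = -1*(-1/4) = 1/4 ≈ 0.25000)
F(N) = 97/4 (F(N) = 1/4 + 4*6 = 1/4 + 24 = 97/4)
(35630 - 19482)/(F(-123) - 17307) = (35630 - 19482)/(97/4 - 17307) = 16148/(-69131/4) = 16148*(-4/69131) = -64592/69131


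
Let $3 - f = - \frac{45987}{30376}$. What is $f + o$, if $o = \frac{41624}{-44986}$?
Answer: $\frac{2451942383}{683247368} \approx 3.5887$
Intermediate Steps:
$o = - \frac{20812}{22493}$ ($o = 41624 \left(- \frac{1}{44986}\right) = - \frac{20812}{22493} \approx -0.92527$)
$f = \frac{137115}{30376}$ ($f = 3 - - \frac{45987}{30376} = 3 + \frac{45987}{30376} = \frac{137115}{30376} \approx 4.5139$)
$f + o = \frac{137115}{30376} - \frac{20812}{22493} = \frac{2451942383}{683247368}$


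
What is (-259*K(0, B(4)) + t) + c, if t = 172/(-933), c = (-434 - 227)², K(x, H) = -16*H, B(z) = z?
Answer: 423112529/933 ≈ 4.5350e+5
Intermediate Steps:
c = 436921 (c = (-661)² = 436921)
t = -172/933 (t = 172*(-1/933) = -172/933 ≈ -0.18435)
(-259*K(0, B(4)) + t) + c = (-(-4144)*4 - 172/933) + 436921 = (-259*(-64) - 172/933) + 436921 = (16576 - 172/933) + 436921 = 15465236/933 + 436921 = 423112529/933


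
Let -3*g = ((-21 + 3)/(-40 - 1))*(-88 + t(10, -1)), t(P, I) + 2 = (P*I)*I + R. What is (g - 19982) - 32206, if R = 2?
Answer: -2139240/41 ≈ -52177.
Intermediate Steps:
t(P, I) = P*I**2 (t(P, I) = -2 + ((P*I)*I + 2) = -2 + ((I*P)*I + 2) = -2 + (P*I**2 + 2) = -2 + (2 + P*I**2) = P*I**2)
g = 468/41 (g = -(-21 + 3)/(-40 - 1)*(-88 + 10*(-1)**2)/3 = -(-18/(-41))*(-88 + 10*1)/3 = -(-18*(-1/41))*(-88 + 10)/3 = -6*(-78)/41 = -1/3*(-1404/41) = 468/41 ≈ 11.415)
(g - 19982) - 32206 = (468/41 - 19982) - 32206 = -818794/41 - 32206 = -2139240/41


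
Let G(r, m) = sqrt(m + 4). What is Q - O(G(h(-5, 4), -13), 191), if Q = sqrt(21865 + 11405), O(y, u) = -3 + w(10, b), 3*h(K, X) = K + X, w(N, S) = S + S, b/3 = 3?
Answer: -15 + sqrt(33270) ≈ 167.40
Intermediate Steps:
b = 9 (b = 3*3 = 9)
w(N, S) = 2*S
h(K, X) = K/3 + X/3 (h(K, X) = (K + X)/3 = K/3 + X/3)
G(r, m) = sqrt(4 + m)
O(y, u) = 15 (O(y, u) = -3 + 2*9 = -3 + 18 = 15)
Q = sqrt(33270) ≈ 182.40
Q - O(G(h(-5, 4), -13), 191) = sqrt(33270) - 1*15 = sqrt(33270) - 15 = -15 + sqrt(33270)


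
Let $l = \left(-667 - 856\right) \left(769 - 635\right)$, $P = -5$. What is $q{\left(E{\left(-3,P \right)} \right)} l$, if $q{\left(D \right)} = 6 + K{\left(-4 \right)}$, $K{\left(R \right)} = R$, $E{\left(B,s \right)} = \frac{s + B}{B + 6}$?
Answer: $-408164$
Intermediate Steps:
$E{\left(B,s \right)} = \frac{B + s}{6 + B}$
$l = -204082$ ($l = \left(-1523\right) 134 = -204082$)
$q{\left(D \right)} = 2$ ($q{\left(D \right)} = 6 - 4 = 2$)
$q{\left(E{\left(-3,P \right)} \right)} l = 2 \left(-204082\right) = -408164$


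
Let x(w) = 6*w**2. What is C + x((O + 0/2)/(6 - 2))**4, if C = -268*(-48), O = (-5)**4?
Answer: 1885928213596344046831569/4096 ≈ 4.6043e+20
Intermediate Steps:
O = 625
C = 12864
C + x((O + 0/2)/(6 - 2))**4 = 12864 + (6*((625 + 0/2)/(6 - 2))**2)**4 = 12864 + (6*((625 + 0*(1/2))/4)**2)**4 = 12864 + (6*((625 + 0)*(1/4))**2)**4 = 12864 + (6*(625*(1/4))**2)**4 = 12864 + (6*(625/4)**2)**4 = 12864 + (6*(390625/16))**4 = 12864 + (1171875/8)**4 = 12864 + 1885928213596343994140625/4096 = 1885928213596344046831569/4096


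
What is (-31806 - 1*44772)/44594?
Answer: -38289/22297 ≈ -1.7172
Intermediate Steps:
(-31806 - 1*44772)/44594 = (-31806 - 44772)*(1/44594) = -76578*1/44594 = -38289/22297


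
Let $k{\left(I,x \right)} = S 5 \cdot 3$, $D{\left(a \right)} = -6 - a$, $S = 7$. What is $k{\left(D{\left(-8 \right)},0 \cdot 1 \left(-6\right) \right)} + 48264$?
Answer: $48369$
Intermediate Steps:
$k{\left(I,x \right)} = 105$ ($k{\left(I,x \right)} = 7 \cdot 5 \cdot 3 = 35 \cdot 3 = 105$)
$k{\left(D{\left(-8 \right)},0 \cdot 1 \left(-6\right) \right)} + 48264 = 105 + 48264 = 48369$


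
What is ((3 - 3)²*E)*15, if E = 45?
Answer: 0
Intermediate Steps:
((3 - 3)²*E)*15 = ((3 - 3)²*45)*15 = (0²*45)*15 = (0*45)*15 = 0*15 = 0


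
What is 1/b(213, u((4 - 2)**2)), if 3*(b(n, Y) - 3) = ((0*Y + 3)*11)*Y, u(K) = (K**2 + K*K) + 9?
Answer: 1/454 ≈ 0.0022026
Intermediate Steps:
u(K) = 9 + 2*K**2 (u(K) = (K**2 + K**2) + 9 = 2*K**2 + 9 = 9 + 2*K**2)
b(n, Y) = 3 + 11*Y (b(n, Y) = 3 + (((0*Y + 3)*11)*Y)/3 = 3 + (((0 + 3)*11)*Y)/3 = 3 + ((3*11)*Y)/3 = 3 + (33*Y)/3 = 3 + 11*Y)
1/b(213, u((4 - 2)**2)) = 1/(3 + 11*(9 + 2*((4 - 2)**2)**2)) = 1/(3 + 11*(9 + 2*(2**2)**2)) = 1/(3 + 11*(9 + 2*4**2)) = 1/(3 + 11*(9 + 2*16)) = 1/(3 + 11*(9 + 32)) = 1/(3 + 11*41) = 1/(3 + 451) = 1/454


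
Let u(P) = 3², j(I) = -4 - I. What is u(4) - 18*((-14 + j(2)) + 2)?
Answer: 333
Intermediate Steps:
u(P) = 9
u(4) - 18*((-14 + j(2)) + 2) = 9 - 18*((-14 + (-4 - 1*2)) + 2) = 9 - 18*((-14 + (-4 - 2)) + 2) = 9 - 18*((-14 - 6) + 2) = 9 - 18*(-20 + 2) = 9 - 18*(-18) = 9 + 324 = 333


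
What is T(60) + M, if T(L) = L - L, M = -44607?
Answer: -44607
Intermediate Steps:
T(L) = 0
T(60) + M = 0 - 44607 = -44607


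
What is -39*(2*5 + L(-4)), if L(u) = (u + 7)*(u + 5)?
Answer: -507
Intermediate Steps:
L(u) = (5 + u)*(7 + u) (L(u) = (7 + u)*(5 + u) = (5 + u)*(7 + u))
-39*(2*5 + L(-4)) = -39*(2*5 + (35 + (-4)² + 12*(-4))) = -39*(10 + (35 + 16 - 48)) = -39*(10 + 3) = -39*13 = -507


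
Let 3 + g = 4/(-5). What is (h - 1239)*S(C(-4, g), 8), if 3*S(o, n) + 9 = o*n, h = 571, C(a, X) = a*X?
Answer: -376084/15 ≈ -25072.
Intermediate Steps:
g = -19/5 (g = -3 + 4/(-5) = -3 + 4*(-1/5) = -3 - 4/5 = -19/5 ≈ -3.8000)
C(a, X) = X*a
S(o, n) = -3 + n*o/3 (S(o, n) = -3 + (o*n)/3 = -3 + (n*o)/3 = -3 + n*o/3)
(h - 1239)*S(C(-4, g), 8) = (571 - 1239)*(-3 + (1/3)*8*(-19/5*(-4))) = -668*(-3 + (1/3)*8*(76/5)) = -668*(-3 + 608/15) = -668*563/15 = -376084/15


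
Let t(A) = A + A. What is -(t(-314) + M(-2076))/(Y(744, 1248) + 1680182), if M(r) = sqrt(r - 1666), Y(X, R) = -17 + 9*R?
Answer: 628/1691397 - I*sqrt(3742)/1691397 ≈ 0.00037129 - 3.6167e-5*I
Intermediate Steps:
t(A) = 2*A
M(r) = sqrt(-1666 + r)
-(t(-314) + M(-2076))/(Y(744, 1248) + 1680182) = -(2*(-314) + sqrt(-1666 - 2076))/((-17 + 9*1248) + 1680182) = -(-628 + sqrt(-3742))/((-17 + 11232) + 1680182) = -(-628 + I*sqrt(3742))/(11215 + 1680182) = -(-628 + I*sqrt(3742))/1691397 = -(-628/1691397 + I*sqrt(3742)/1691397) = 628/1691397 - I*sqrt(3742)/1691397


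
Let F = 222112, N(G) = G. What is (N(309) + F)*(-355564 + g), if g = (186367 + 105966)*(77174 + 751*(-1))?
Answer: 4969020660003195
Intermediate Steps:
g = 22340964859 (g = 292333*(77174 - 751) = 292333*76423 = 22340964859)
(N(309) + F)*(-355564 + g) = (309 + 222112)*(-355564 + 22340964859) = 222421*22340609295 = 4969020660003195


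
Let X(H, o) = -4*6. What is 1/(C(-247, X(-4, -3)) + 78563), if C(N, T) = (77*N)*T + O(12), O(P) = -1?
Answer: 1/535018 ≈ 1.8691e-6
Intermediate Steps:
X(H, o) = -24
C(N, T) = -1 + 77*N*T (C(N, T) = (77*N)*T - 1 = 77*N*T - 1 = -1 + 77*N*T)
1/(C(-247, X(-4, -3)) + 78563) = 1/((-1 + 77*(-247)*(-24)) + 78563) = 1/((-1 + 456456) + 78563) = 1/(456455 + 78563) = 1/535018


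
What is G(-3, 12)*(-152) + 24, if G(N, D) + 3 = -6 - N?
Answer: 936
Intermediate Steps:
G(N, D) = -9 - N (G(N, D) = -3 + (-6 - N) = -9 - N)
G(-3, 12)*(-152) + 24 = (-9 - 1*(-3))*(-152) + 24 = (-9 + 3)*(-152) + 24 = -6*(-152) + 24 = 912 + 24 = 936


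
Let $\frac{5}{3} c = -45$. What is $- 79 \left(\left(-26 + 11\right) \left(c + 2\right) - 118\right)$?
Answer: $-20303$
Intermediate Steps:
$c = -27$ ($c = \frac{3}{5} \left(-45\right) = -27$)
$- 79 \left(\left(-26 + 11\right) \left(c + 2\right) - 118\right) = - 79 \left(\left(-26 + 11\right) \left(-27 + 2\right) - 118\right) = - 79 \left(\left(-15\right) \left(-25\right) - 118\right) = - 79 \left(375 - 118\right) = \left(-79\right) 257 = -20303$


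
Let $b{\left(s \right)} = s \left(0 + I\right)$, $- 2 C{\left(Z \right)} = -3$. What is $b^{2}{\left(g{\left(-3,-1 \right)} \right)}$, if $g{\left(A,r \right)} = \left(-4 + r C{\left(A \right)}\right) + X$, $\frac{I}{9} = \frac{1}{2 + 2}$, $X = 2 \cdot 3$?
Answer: $\frac{81}{64} \approx 1.2656$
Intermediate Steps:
$C{\left(Z \right)} = \frac{3}{2}$ ($C{\left(Z \right)} = \left(- \frac{1}{2}\right) \left(-3\right) = \frac{3}{2}$)
$X = 6$
$I = \frac{9}{4}$ ($I = \frac{9}{2 + 2} = \frac{9}{4} \approx 2.25$)
$g{\left(A,r \right)} = 2 + \frac{3 r}{2}$ ($g{\left(A,r \right)} = \left(-4 + r \frac{3}{2}\right) + 6 = \left(-4 + \frac{3 r}{2}\right) + 6 = 2 + \frac{3 r}{2}$)
$b{\left(s \right)} = \frac{9 s}{4}$ ($b{\left(s \right)} = s \left(0 + \frac{9}{4}\right) = s \frac{9}{4} = \frac{9 s}{4}$)
$b^{2}{\left(g{\left(-3,-1 \right)} \right)} = \left(\frac{9 \left(2 + \frac{3}{2} \left(-1\right)\right)}{4}\right)^{2} = \left(\frac{9 \left(2 - \frac{3}{2}\right)}{4}\right)^{2} = \left(\frac{9}{4} \cdot \frac{1}{2}\right)^{2} = \left(\frac{9}{8}\right)^{2} = \frac{81}{64}$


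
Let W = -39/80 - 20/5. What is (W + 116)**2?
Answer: 79584241/6400 ≈ 12435.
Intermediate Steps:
W = -359/80 (W = -39*1/80 - 20*1/5 = -39/80 - 4 = -359/80 ≈ -4.4875)
(W + 116)**2 = (-359/80 + 116)**2 = (8921/80)**2 = 79584241/6400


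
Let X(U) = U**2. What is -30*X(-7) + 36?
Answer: -1434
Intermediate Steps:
-30*X(-7) + 36 = -30*(-7)**2 + 36 = -30*49 + 36 = -1470 + 36 = -1434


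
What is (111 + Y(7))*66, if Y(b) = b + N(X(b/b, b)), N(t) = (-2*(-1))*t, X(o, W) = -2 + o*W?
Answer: 8448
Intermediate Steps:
X(o, W) = -2 + W*o
N(t) = 2*t
Y(b) = -4 + 3*b (Y(b) = b + 2*(-2 + b*(b/b)) = b + 2*(-2 + b*1) = b + 2*(-2 + b) = b + (-4 + 2*b) = -4 + 3*b)
(111 + Y(7))*66 = (111 + (-4 + 3*7))*66 = (111 + (-4 + 21))*66 = (111 + 17)*66 = 128*66 = 8448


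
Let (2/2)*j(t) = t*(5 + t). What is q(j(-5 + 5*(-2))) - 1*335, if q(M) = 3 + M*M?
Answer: 22168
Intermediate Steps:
j(t) = t*(5 + t)
q(M) = 3 + M**2
q(j(-5 + 5*(-2))) - 1*335 = (3 + ((-5 + 5*(-2))*(5 + (-5 + 5*(-2))))**2) - 1*335 = (3 + ((-5 - 10)*(5 + (-5 - 10)))**2) - 335 = (3 + (-15*(5 - 15))**2) - 335 = (3 + (-15*(-10))**2) - 335 = (3 + 150**2) - 335 = (3 + 22500) - 335 = 22503 - 335 = 22168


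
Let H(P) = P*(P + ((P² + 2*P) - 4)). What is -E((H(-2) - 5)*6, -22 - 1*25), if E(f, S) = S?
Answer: 47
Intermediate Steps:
H(P) = P*(-4 + P² + 3*P) (H(P) = P*(P + (-4 + P² + 2*P)) = P*(-4 + P² + 3*P))
-E((H(-2) - 5)*6, -22 - 1*25) = -(-22 - 1*25) = -(-22 - 25) = -1*(-47) = 47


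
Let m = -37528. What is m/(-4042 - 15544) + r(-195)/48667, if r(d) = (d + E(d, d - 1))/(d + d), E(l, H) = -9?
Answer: 59357526182/30978735515 ≈ 1.9161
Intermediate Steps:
r(d) = (-9 + d)/(2*d) (r(d) = (d - 9)/(d + d) = (-9 + d)/((2*d)) = (-9 + d)*(1/(2*d)) = (-9 + d)/(2*d))
m/(-4042 - 15544) + r(-195)/48667 = -37528/(-4042 - 15544) + ((1/2)*(-9 - 195)/(-195))/48667 = -37528/(-19586) + ((1/2)*(-1/195)*(-204))*(1/48667) = -37528*(-1/19586) + (34/65)*(1/48667) = 18764/9793 + 34/3163355 = 59357526182/30978735515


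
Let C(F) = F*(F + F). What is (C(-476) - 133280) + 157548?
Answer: 477420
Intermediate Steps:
C(F) = 2*F**2 (C(F) = F*(2*F) = 2*F**2)
(C(-476) - 133280) + 157548 = (2*(-476)**2 - 133280) + 157548 = (2*226576 - 133280) + 157548 = (453152 - 133280) + 157548 = 319872 + 157548 = 477420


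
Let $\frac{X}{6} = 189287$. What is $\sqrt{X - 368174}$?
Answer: $2 \sqrt{191887} \approx 876.1$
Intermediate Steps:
$X = 1135722$ ($X = 6 \cdot 189287 = 1135722$)
$\sqrt{X - 368174} = \sqrt{1135722 - 368174} = \sqrt{767548} = 2 \sqrt{191887}$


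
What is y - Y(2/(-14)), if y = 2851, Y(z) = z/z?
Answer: 2850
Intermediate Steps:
Y(z) = 1
y - Y(2/(-14)) = 2851 - 1*1 = 2851 - 1 = 2850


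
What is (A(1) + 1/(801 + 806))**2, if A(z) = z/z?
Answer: 2585664/2582449 ≈ 1.0012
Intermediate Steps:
A(z) = 1
(A(1) + 1/(801 + 806))**2 = (1 + 1/(801 + 806))**2 = (1 + 1/1607)**2 = (1608/1607)**2 = 2585664/2582449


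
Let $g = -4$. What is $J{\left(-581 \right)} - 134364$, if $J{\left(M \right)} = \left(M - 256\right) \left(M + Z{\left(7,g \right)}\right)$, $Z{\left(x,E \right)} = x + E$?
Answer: $349422$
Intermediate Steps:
$Z{\left(x,E \right)} = E + x$
$J{\left(M \right)} = \left(-256 + M\right) \left(3 + M\right)$ ($J{\left(M \right)} = \left(M - 256\right) \left(M + \left(-4 + 7\right)\right) = \left(-256 + M\right) \left(M + 3\right) = \left(-256 + M\right) \left(3 + M\right)$)
$J{\left(-581 \right)} - 134364 = \left(-768 + \left(-581\right)^{2} - -146993\right) - 134364 = \left(-768 + 337561 + 146993\right) - 134364 = 483786 - 134364 = 349422$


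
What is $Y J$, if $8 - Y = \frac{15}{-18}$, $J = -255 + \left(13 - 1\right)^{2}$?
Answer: $- \frac{1961}{2} \approx -980.5$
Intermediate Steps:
$J = -111$ ($J = -255 + \left(13 + \left(-6 + 5\right)\right)^{2} = -255 + \left(13 - 1\right)^{2} = -255 + 12^{2} = -255 + 144 = -111$)
$Y = \frac{53}{6}$ ($Y = 8 - \frac{15}{-18} = 8 - 15 \left(- \frac{1}{18}\right) = 8 - - \frac{5}{6} = 8 + \frac{5}{6} = \frac{53}{6} \approx 8.8333$)
$Y J = \frac{53}{6} \left(-111\right) = - \frac{1961}{2}$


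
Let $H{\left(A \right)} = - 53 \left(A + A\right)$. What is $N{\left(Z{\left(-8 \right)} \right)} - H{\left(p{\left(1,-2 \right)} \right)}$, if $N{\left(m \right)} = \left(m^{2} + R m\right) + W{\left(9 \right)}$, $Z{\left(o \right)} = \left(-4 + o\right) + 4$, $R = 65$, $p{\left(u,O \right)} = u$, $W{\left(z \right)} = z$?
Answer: $-341$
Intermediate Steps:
$H{\left(A \right)} = - 106 A$ ($H{\left(A \right)} = - 53 \cdot 2 A = - 106 A$)
$Z{\left(o \right)} = o$
$N{\left(m \right)} = 9 + m^{2} + 65 m$ ($N{\left(m \right)} = \left(m^{2} + 65 m\right) + 9 = 9 + m^{2} + 65 m$)
$N{\left(Z{\left(-8 \right)} \right)} - H{\left(p{\left(1,-2 \right)} \right)} = \left(9 + \left(-8\right)^{2} + 65 \left(-8\right)\right) - \left(-106\right) 1 = \left(9 + 64 - 520\right) - -106 = -447 + 106 = -341$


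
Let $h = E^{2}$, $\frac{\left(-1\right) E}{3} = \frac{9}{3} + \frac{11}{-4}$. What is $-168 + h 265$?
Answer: $- \frac{303}{16} \approx -18.938$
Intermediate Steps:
$E = - \frac{3}{4}$ ($E = - 3 \left(\frac{9}{3} + \frac{11}{-4}\right) = - 3 \left(9 \cdot \frac{1}{3} + 11 \left(- \frac{1}{4}\right)\right) = - 3 \left(3 - \frac{11}{4}\right) = \left(-3\right) \frac{1}{4} = - \frac{3}{4} \approx -0.75$)
$h = \frac{9}{16}$ ($h = \left(- \frac{3}{4}\right)^{2} = \frac{9}{16} \approx 0.5625$)
$-168 + h 265 = -168 + \frac{9}{16} \cdot 265 = -168 + \frac{2385}{16} = - \frac{303}{16}$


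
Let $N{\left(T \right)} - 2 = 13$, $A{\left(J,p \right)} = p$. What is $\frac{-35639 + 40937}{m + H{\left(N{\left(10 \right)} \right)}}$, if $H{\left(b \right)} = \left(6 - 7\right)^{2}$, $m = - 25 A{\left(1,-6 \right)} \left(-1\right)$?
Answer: $- \frac{5298}{149} \approx -35.557$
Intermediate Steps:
$N{\left(T \right)} = 15$ ($N{\left(T \right)} = 2 + 13 = 15$)
$m = -150$ ($m = \left(-25\right) \left(-6\right) \left(-1\right) = 150 \left(-1\right) = -150$)
$H{\left(b \right)} = 1$ ($H{\left(b \right)} = \left(-1\right)^{2} = 1$)
$\frac{-35639 + 40937}{m + H{\left(N{\left(10 \right)} \right)}} = \frac{-35639 + 40937}{-150 + 1} = \frac{5298}{-149} = 5298 \left(- \frac{1}{149}\right) = - \frac{5298}{149}$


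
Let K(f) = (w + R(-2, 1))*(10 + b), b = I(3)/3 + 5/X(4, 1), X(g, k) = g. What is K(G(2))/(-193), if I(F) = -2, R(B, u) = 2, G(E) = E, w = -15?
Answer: 1651/2316 ≈ 0.71287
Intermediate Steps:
b = 7/12 (b = -2/3 + 5/4 = -2*⅓ + 5*(¼) = -⅔ + 5/4 = 7/12 ≈ 0.58333)
K(f) = -1651/12 (K(f) = (-15 + 2)*(10 + 7/12) = -13*127/12 = -1651/12)
K(G(2))/(-193) = -1651/12/(-193) = -1651/12*(-1/193) = 1651/2316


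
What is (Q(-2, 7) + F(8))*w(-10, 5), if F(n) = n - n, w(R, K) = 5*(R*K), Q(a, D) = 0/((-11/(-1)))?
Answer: 0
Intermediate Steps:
Q(a, D) = 0 (Q(a, D) = 0/((-11*(-1))) = 0/11 = 0*(1/11) = 0)
w(R, K) = 5*K*R (w(R, K) = 5*(K*R) = 5*K*R)
F(n) = 0
(Q(-2, 7) + F(8))*w(-10, 5) = (0 + 0)*(5*5*(-10)) = 0*(-250) = 0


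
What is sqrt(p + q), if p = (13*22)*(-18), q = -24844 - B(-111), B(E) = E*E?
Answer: I*sqrt(42313) ≈ 205.7*I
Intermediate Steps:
B(E) = E**2
q = -37165 (q = -24844 - 1*(-111)**2 = -24844 - 1*12321 = -24844 - 12321 = -37165)
p = -5148 (p = 286*(-18) = -5148)
sqrt(p + q) = sqrt(-5148 - 37165) = sqrt(-42313) = I*sqrt(42313)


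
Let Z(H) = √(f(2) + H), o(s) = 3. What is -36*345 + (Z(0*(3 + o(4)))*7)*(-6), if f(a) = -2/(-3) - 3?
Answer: -12420 - 14*I*√21 ≈ -12420.0 - 64.156*I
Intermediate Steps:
f(a) = -7/3 (f(a) = -2*(-⅓) - 3 = ⅔ - 3 = -7/3)
Z(H) = √(-7/3 + H)
-36*345 + (Z(0*(3 + o(4)))*7)*(-6) = -36*345 + ((√(-21 + 9*(0*(3 + 3)))/3)*7)*(-6) = -12420 + ((√(-21 + 9*(0*6))/3)*7)*(-6) = -12420 + ((√(-21 + 9*0)/3)*7)*(-6) = -12420 + ((√(-21 + 0)/3)*7)*(-6) = -12420 + ((√(-21)/3)*7)*(-6) = -12420 + (((I*√21)/3)*7)*(-6) = -12420 + ((I*√21/3)*7)*(-6) = -12420 + (7*I*√21/3)*(-6) = -12420 - 14*I*√21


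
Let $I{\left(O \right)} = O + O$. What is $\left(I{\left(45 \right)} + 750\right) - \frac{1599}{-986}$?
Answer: $\frac{829839}{986} \approx 841.62$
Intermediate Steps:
$I{\left(O \right)} = 2 O$
$\left(I{\left(45 \right)} + 750\right) - \frac{1599}{-986} = \left(2 \cdot 45 + 750\right) - \frac{1599}{-986} = \left(90 + 750\right) - - \frac{1599}{986} = 840 + \frac{1599}{986} = \frac{829839}{986}$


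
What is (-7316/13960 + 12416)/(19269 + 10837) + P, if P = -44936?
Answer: -4721379493829/105069940 ≈ -44936.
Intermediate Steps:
(-7316/13960 + 12416)/(19269 + 10837) + P = (-7316/13960 + 12416)/(19269 + 10837) - 44936 = (-7316*1/13960 + 12416)/30106 - 44936 = (-1829/3490 + 12416)*(1/30106) - 44936 = (43330011/3490)*(1/30106) - 44936 = 43330011/105069940 - 44936 = -4721379493829/105069940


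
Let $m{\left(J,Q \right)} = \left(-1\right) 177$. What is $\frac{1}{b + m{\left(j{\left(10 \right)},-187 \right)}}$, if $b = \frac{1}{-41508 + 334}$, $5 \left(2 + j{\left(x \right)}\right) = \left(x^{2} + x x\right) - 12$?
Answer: $- \frac{41174}{7287799} \approx -0.0056497$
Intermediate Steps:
$j{\left(x \right)} = - \frac{22}{5} + \frac{2 x^{2}}{5}$ ($j{\left(x \right)} = -2 + \frac{\left(x^{2} + x x\right) - 12}{5} = -2 + \frac{\left(x^{2} + x^{2}\right) - 12}{5} = -2 + \frac{2 x^{2} - 12}{5} = -2 + \frac{-12 + 2 x^{2}}{5} = -2 + \left(- \frac{12}{5} + \frac{2 x^{2}}{5}\right) = - \frac{22}{5} + \frac{2 x^{2}}{5}$)
$m{\left(J,Q \right)} = -177$
$b = - \frac{1}{41174}$ ($b = \frac{1}{-41174} = - \frac{1}{41174} \approx -2.4287 \cdot 10^{-5}$)
$\frac{1}{b + m{\left(j{\left(10 \right)},-187 \right)}} = \frac{1}{- \frac{1}{41174} - 177} = \frac{1}{- \frac{7287799}{41174}} = - \frac{41174}{7287799}$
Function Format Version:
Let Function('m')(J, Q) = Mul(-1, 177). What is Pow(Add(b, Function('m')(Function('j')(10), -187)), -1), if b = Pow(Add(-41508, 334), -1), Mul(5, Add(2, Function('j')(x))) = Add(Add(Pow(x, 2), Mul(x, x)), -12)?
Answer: Rational(-41174, 7287799) ≈ -0.0056497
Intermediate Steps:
Function('j')(x) = Add(Rational(-22, 5), Mul(Rational(2, 5), Pow(x, 2))) (Function('j')(x) = Add(-2, Mul(Rational(1, 5), Add(Add(Pow(x, 2), Mul(x, x)), -12))) = Add(-2, Mul(Rational(1, 5), Add(Add(Pow(x, 2), Pow(x, 2)), -12))) = Add(-2, Mul(Rational(1, 5), Add(Mul(2, Pow(x, 2)), -12))) = Add(-2, Mul(Rational(1, 5), Add(-12, Mul(2, Pow(x, 2))))) = Add(-2, Add(Rational(-12, 5), Mul(Rational(2, 5), Pow(x, 2)))) = Add(Rational(-22, 5), Mul(Rational(2, 5), Pow(x, 2))))
Function('m')(J, Q) = -177
b = Rational(-1, 41174) (b = Pow(-41174, -1) = Rational(-1, 41174) ≈ -2.4287e-5)
Pow(Add(b, Function('m')(Function('j')(10), -187)), -1) = Pow(Add(Rational(-1, 41174), -177), -1) = Pow(Rational(-7287799, 41174), -1) = Rational(-41174, 7287799)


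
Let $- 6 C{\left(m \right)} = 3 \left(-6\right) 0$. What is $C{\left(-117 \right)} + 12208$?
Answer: $12208$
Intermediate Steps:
$C{\left(m \right)} = 0$ ($C{\left(m \right)} = - \frac{3 \left(-6\right) 0}{6} = - \frac{\left(-18\right) 0}{6} = \left(- \frac{1}{6}\right) 0 = 0$)
$C{\left(-117 \right)} + 12208 = 0 + 12208 = 12208$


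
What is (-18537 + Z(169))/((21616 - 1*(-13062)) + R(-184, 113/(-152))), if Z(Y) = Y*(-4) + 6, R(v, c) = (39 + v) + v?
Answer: -19207/34349 ≈ -0.55917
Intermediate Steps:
R(v, c) = 39 + 2*v
Z(Y) = 6 - 4*Y (Z(Y) = -4*Y + 6 = 6 - 4*Y)
(-18537 + Z(169))/((21616 - 1*(-13062)) + R(-184, 113/(-152))) = (-18537 + (6 - 4*169))/((21616 - 1*(-13062)) + (39 + 2*(-184))) = (-18537 + (6 - 676))/((21616 + 13062) + (39 - 368)) = (-18537 - 670)/(34678 - 329) = -19207/34349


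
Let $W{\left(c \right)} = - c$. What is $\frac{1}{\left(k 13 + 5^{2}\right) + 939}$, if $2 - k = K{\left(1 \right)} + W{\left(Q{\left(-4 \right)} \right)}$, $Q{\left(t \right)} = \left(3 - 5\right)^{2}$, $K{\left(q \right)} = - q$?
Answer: $\frac{1}{1055} \approx 0.00094787$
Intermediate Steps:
$Q{\left(t \right)} = 4$ ($Q{\left(t \right)} = \left(-2\right)^{2} = 4$)
$k = 7$ ($k = 2 - \left(\left(-1\right) 1 - 4\right) = 2 - \left(-1 - 4\right) = 2 - -5 = 2 + 5 = 7$)
$\frac{1}{\left(k 13 + 5^{2}\right) + 939} = \frac{1}{\left(7 \cdot 13 + 5^{2}\right) + 939} = \frac{1}{\left(91 + 25\right) + 939} = \frac{1}{116 + 939} = \frac{1}{1055}$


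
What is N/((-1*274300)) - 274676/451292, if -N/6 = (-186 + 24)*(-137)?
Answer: -952986182/7736837225 ≈ -0.12318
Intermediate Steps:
N = -133164 (N = -6*(-186 + 24)*(-137) = -(-972)*(-137) = -6*22194 = -133164)
N/((-1*274300)) - 274676/451292 = -133164/((-1*274300)) - 274676/451292 = -133164/(-274300) - 274676*1/451292 = -133164*(-1/274300) - 68669/112823 = 33291/68575 - 68669/112823 = -952986182/7736837225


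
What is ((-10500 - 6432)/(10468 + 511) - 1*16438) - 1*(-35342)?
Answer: 207530084/10979 ≈ 18902.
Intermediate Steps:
((-10500 - 6432)/(10468 + 511) - 1*16438) - 1*(-35342) = (-16932/10979 - 16438) + 35342 = -180489734/10979 + 35342 = 207530084/10979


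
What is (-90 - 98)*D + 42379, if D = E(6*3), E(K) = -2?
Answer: 42755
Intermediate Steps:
D = -2
(-90 - 98)*D + 42379 = (-90 - 98)*(-2) + 42379 = -188*(-2) + 42379 = 376 + 42379 = 42755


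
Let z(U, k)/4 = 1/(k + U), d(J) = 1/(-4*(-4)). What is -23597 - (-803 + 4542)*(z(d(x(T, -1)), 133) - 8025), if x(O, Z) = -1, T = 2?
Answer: 63831178966/2129 ≈ 2.9982e+7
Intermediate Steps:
d(J) = 1/16
z(U, k) = 4/(U + k) (z(U, k) = 4/(k + U) = 4/(U + k))
-23597 - (-803 + 4542)*(z(d(x(T, -1)), 133) - 8025) = -23597 - (-803 + 4542)*(4/(1/16 + 133) - 8025) = -23597 - 3739*(4/(2129/16) - 8025) = -23597 - 3739*(4*(16/2129) - 8025) = -23597 - 3739*(64/2129 - 8025) = -23597 - 3739*(-17085161)/2129 = -23597 - 1*(-63881416979/2129) = -23597 + 63881416979/2129 = 63831178966/2129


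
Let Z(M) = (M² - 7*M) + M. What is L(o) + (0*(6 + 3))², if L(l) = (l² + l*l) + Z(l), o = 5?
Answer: 45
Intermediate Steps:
Z(M) = M² - 6*M
L(l) = 2*l² + l*(-6 + l) (L(l) = (l² + l*l) + l*(-6 + l) = (l² + l²) + l*(-6 + l) = 2*l² + l*(-6 + l))
L(o) + (0*(6 + 3))² = 3*5*(-2 + 5) + (0*(6 + 3))² = 3*5*3 + (0*9)² = 45 + 0² = 45 + 0 = 45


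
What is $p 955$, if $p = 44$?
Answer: $42020$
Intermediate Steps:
$p 955 = 44 \cdot 955 = 42020$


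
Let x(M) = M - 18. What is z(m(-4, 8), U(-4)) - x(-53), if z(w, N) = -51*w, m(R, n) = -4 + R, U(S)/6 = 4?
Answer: 479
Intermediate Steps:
U(S) = 24 (U(S) = 6*4 = 24)
x(M) = -18 + M
z(m(-4, 8), U(-4)) - x(-53) = -51*(-4 - 4) - (-18 - 53) = -51*(-8) - 1*(-71) = 408 + 71 = 479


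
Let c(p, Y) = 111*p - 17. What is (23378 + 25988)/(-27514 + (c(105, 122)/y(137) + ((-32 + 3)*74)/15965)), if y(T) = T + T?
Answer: -107973562030/60086152037 ≈ -1.7970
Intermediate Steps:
c(p, Y) = -17 + 111*p
y(T) = 2*T
(23378 + 25988)/(-27514 + (c(105, 122)/y(137) + ((-32 + 3)*74)/15965)) = (23378 + 25988)/(-27514 + ((-17 + 111*105)/((2*137)) + ((-32 + 3)*74)/15965)) = 49366/(-27514 + ((-17 + 11655)/274 - 29*74*(1/15965))) = 49366/(-27514 + (11638*(1/274) - 2146*1/15965)) = 49366/(-27514 + (5819/137 - 2146/15965)) = 49366/(-27514 + 92606333/2187205) = 49366/(-60086152037/2187205) = 49366*(-2187205/60086152037) = -107973562030/60086152037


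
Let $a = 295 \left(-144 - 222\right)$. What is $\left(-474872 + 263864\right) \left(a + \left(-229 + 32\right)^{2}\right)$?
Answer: $14593524288$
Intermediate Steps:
$a = -107970$ ($a = 295 \left(-366\right) = -107970$)
$\left(-474872 + 263864\right) \left(a + \left(-229 + 32\right)^{2}\right) = \left(-474872 + 263864\right) \left(-107970 + \left(-229 + 32\right)^{2}\right) = - 211008 \left(-107970 + \left(-197\right)^{2}\right) = - 211008 \left(-107970 + 38809\right) = \left(-211008\right) \left(-69161\right) = 14593524288$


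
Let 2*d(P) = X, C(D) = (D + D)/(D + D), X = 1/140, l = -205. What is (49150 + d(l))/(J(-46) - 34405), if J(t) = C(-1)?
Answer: -13762001/9633120 ≈ -1.4286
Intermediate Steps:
X = 1/140 ≈ 0.0071429
C(D) = 1 (C(D) = (2*D)/((2*D)) = (2*D)*(1/(2*D)) = 1)
d(P) = 1/280 (d(P) = (½)*(1/140) = 1/280)
J(t) = 1
(49150 + d(l))/(J(-46) - 34405) = (49150 + 1/280)/(1 - 34405) = (13762001/280)/(-34404) = (13762001/280)*(-1/34404) = -13762001/9633120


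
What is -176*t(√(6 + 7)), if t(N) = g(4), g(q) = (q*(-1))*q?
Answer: 2816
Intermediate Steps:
g(q) = -q² (g(q) = (-q)*q = -q²)
t(N) = -16 (t(N) = -1*4² = -1*16 = -16)
-176*t(√(6 + 7)) = -176*(-16) = 2816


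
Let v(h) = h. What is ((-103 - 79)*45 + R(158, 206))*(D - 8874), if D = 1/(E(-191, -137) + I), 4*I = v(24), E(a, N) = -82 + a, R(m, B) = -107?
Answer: 19658571623/267 ≈ 7.3628e+7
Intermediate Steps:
I = 6 (I = (¼)*24 = 6)
D = -1/267 (D = 1/((-82 - 191) + 6) = 1/(-273 + 6) = 1/(-267) = -1/267 ≈ -0.0037453)
((-103 - 79)*45 + R(158, 206))*(D - 8874) = ((-103 - 79)*45 - 107)*(-1/267 - 8874) = (-182*45 - 107)*(-2369359/267) = (-8190 - 107)*(-2369359/267) = -8297*(-2369359/267) = 19658571623/267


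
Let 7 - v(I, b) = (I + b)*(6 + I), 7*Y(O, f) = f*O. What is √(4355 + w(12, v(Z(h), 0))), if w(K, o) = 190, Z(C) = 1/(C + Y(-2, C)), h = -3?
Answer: 3*√505 ≈ 67.417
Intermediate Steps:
Y(O, f) = O*f/7 (Y(O, f) = (f*O)/7 = (O*f)/7 = O*f/7)
Z(C) = 7/(5*C) (Z(C) = 1/(C + (⅐)*(-2)*C) = 1/(C - 2*C/7) = 1/(5*C/7) = 7/(5*C))
v(I, b) = 7 - (6 + I)*(I + b) (v(I, b) = 7 - (I + b)*(6 + I) = 7 - (6 + I)*(I + b))
√(4355 + w(12, v(Z(h), 0))) = √(4355 + 190) = √4545 = 3*√505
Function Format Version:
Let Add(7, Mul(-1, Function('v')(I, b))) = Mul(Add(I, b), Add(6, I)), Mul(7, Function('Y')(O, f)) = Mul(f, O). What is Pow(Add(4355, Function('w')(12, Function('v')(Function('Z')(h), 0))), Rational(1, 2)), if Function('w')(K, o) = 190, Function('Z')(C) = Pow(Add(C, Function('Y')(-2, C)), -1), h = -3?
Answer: Mul(3, Pow(505, Rational(1, 2))) ≈ 67.417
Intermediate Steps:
Function('Y')(O, f) = Mul(Rational(1, 7), O, f) (Function('Y')(O, f) = Mul(Rational(1, 7), Mul(f, O)) = Mul(Rational(1, 7), Mul(O, f)) = Mul(Rational(1, 7), O, f))
Function('Z')(C) = Mul(Rational(7, 5), Pow(C, -1)) (Function('Z')(C) = Pow(Add(C, Mul(Rational(1, 7), -2, C)), -1) = Pow(Add(C, Mul(Rational(-2, 7), C)), -1) = Pow(Mul(Rational(5, 7), C), -1) = Mul(Rational(7, 5), Pow(C, -1)))
Function('v')(I, b) = Add(7, Mul(-1, Add(6, I), Add(I, b))) (Function('v')(I, b) = Add(7, Mul(-1, Mul(Add(I, b), Add(6, I)))) = Add(7, Mul(-1, Mul(Add(6, I), Add(I, b)))) = Add(7, Mul(-1, Add(6, I), Add(I, b))))
Pow(Add(4355, Function('w')(12, Function('v')(Function('Z')(h), 0))), Rational(1, 2)) = Pow(Add(4355, 190), Rational(1, 2)) = Pow(4545, Rational(1, 2)) = Mul(3, Pow(505, Rational(1, 2)))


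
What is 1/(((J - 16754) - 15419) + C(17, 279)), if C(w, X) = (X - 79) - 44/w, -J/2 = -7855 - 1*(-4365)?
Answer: -17/424925 ≈ -4.0007e-5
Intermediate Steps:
J = 6980 (J = -2*(-7855 - 1*(-4365)) = -2*(-7855 + 4365) = -2*(-3490) = 6980)
C(w, X) = -79 + X - 44/w (C(w, X) = (-79 + X) - 44/w = -79 + X - 44/w)
1/(((J - 16754) - 15419) + C(17, 279)) = 1/(((6980 - 16754) - 15419) + (-79 + 279 - 44/17)) = 1/((-9774 - 15419) + (-79 + 279 - 44*1/17)) = 1/(-25193 + (-79 + 279 - 44/17)) = 1/(-25193 + 3356/17) = 1/(-424925/17) = -17/424925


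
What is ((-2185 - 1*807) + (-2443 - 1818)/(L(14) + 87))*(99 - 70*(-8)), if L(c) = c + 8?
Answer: -217726351/109 ≈ -1.9975e+6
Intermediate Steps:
L(c) = 8 + c
((-2185 - 1*807) + (-2443 - 1818)/(L(14) + 87))*(99 - 70*(-8)) = ((-2185 - 1*807) + (-2443 - 1818)/((8 + 14) + 87))*(99 - 70*(-8)) = ((-2185 - 807) - 4261/(22 + 87))*(99 + 560) = (-2992 - 4261/109)*659 = -330389/109*659 = -217726351/109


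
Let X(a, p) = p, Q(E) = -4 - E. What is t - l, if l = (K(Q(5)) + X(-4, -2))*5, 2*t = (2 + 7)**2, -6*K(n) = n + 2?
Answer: 134/3 ≈ 44.667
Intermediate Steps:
K(n) = -1/3 - n/6 (K(n) = -(n + 2)/6 = -(2 + n)/6 = -1/3 - n/6)
t = 81/2 (t = (2 + 7)**2/2 = (1/2)*9**2 = (1/2)*81 = 81/2 ≈ 40.500)
l = -25/6 (l = ((-1/3 - (-4 - 1*5)/6) - 2)*5 = ((-1/3 - (-4 - 5)/6) - 2)*5 = ((-1/3 - 1/6*(-9)) - 2)*5 = ((-1/3 + 3/2) - 2)*5 = (7/6 - 2)*5 = -5/6*5 = -25/6 ≈ -4.1667)
t - l = 81/2 - 1*(-25/6) = 81/2 + 25/6 = 134/3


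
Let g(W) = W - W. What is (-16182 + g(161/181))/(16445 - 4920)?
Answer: -16182/11525 ≈ -1.4041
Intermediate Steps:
g(W) = 0
(-16182 + g(161/181))/(16445 - 4920) = (-16182 + 0)/(16445 - 4920) = -16182/11525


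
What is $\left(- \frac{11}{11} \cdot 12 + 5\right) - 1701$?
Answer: $-1708$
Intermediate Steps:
$\left(- \frac{11}{11} \cdot 12 + 5\right) - 1701 = \left(\left(-11\right) \frac{1}{11} \cdot 12 + 5\right) - 1701 = \left(\left(-1\right) 12 + 5\right) - 1701 = \left(-12 + 5\right) - 1701 = -7 - 1701 = -1708$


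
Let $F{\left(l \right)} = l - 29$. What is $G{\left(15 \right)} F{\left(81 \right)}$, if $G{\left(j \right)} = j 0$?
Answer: $0$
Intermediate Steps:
$F{\left(l \right)} = -29 + l$ ($F{\left(l \right)} = l - 29 = -29 + l$)
$G{\left(j \right)} = 0$
$G{\left(15 \right)} F{\left(81 \right)} = 0 \left(-29 + 81\right) = 0 \cdot 52 = 0$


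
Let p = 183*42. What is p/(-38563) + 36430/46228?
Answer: 10709609/18190718 ≈ 0.58874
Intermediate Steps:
p = 7686
p/(-38563) + 36430/46228 = 7686/(-38563) + 36430/46228 = 7686*(-1/38563) + 36430*(1/46228) = -1098/5509 + 18215/23114 = 10709609/18190718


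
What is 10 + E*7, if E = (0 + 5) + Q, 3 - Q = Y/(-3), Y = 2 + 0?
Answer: 212/3 ≈ 70.667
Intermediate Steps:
Y = 2
Q = 11/3 (Q = 3 - 2/(-3) = 3 - 2*(-1)/3 = 3 - 1*(-⅔) = 3 + ⅔ = 11/3 ≈ 3.6667)
E = 26/3 (E = (0 + 5) + 11/3 = 5 + 11/3 = 26/3 ≈ 8.6667)
10 + E*7 = 10 + (26/3)*7 = 10 + 182/3 = 212/3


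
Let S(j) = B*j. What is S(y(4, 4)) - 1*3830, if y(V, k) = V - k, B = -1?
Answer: -3830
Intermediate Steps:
S(j) = -j
S(y(4, 4)) - 1*3830 = -(4 - 1*4) - 1*3830 = -(4 - 4) - 3830 = -1*0 - 3830 = 0 - 3830 = -3830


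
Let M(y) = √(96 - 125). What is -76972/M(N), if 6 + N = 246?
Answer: 76972*I*√29/29 ≈ 14293.0*I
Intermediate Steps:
N = 240 (N = -6 + 246 = 240)
M(y) = I*√29 (M(y) = √(-29) = I*√29)
-76972/M(N) = -76972*(-I*√29/29) = -(-76972)*I*√29/29 = 76972*I*√29/29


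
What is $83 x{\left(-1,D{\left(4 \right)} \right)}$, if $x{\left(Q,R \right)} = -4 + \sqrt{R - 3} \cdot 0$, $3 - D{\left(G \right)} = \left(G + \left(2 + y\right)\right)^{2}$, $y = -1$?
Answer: $-332$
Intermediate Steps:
$D{\left(G \right)} = 3 - \left(1 + G\right)^{2}$ ($D{\left(G \right)} = 3 - \left(G + \left(2 - 1\right)\right)^{2} = 3 - \left(G + 1\right)^{2} = 3 - \left(1 + G\right)^{2}$)
$x{\left(Q,R \right)} = -4$ ($x{\left(Q,R \right)} = -4 + \sqrt{-3 + R} 0 = -4 + 0 = -4$)
$83 x{\left(-1,D{\left(4 \right)} \right)} = 83 \left(-4\right) = -332$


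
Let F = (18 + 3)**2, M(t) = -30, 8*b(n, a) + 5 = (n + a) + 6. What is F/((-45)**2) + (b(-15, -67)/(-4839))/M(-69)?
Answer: 1264187/5806800 ≈ 0.21771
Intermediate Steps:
b(n, a) = 1/8 + a/8 + n/8 (b(n, a) = -5/8 + ((n + a) + 6)/8 = -5/8 + ((a + n) + 6)/8 = -5/8 + (6 + a + n)/8 = -5/8 + (3/4 + a/8 + n/8) = 1/8 + a/8 + n/8)
F = 441 (F = 21**2 = 441)
F/((-45)**2) + (b(-15, -67)/(-4839))/M(-69) = 441/((-45)**2) + ((1/8 + (1/8)*(-67) + (1/8)*(-15))/(-4839))/(-30) = 441/2025 + ((1/8 - 67/8 - 15/8)*(-1/4839))*(-1/30) = 441*(1/2025) - 81/8*(-1/4839)*(-1/30) = 49/225 + (27/12904)*(-1/30) = 49/225 - 9/129040 = 1264187/5806800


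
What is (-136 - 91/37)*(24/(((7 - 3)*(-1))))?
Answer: 30738/37 ≈ 830.76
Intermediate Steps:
(-136 - 91/37)*(24/(((7 - 3)*(-1)))) = (-136 - 91*1/37)*(24/((4*(-1)))) = (-136 - 91/37)*(24/(-4)) = -122952*(-1)/(37*4) = -5123/37*(-6) = 30738/37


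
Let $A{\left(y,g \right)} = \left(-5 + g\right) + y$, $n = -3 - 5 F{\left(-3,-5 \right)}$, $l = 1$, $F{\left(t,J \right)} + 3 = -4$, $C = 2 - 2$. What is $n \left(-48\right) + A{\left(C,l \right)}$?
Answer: $-1540$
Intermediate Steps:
$C = 0$ ($C = 2 - 2 = 0$)
$F{\left(t,J \right)} = -7$ ($F{\left(t,J \right)} = -3 - 4 = -7$)
$n = 32$ ($n = -3 - -35 = -3 + 35 = 32$)
$A{\left(y,g \right)} = -5 + g + y$
$n \left(-48\right) + A{\left(C,l \right)} = 32 \left(-48\right) + \left(-5 + 1 + 0\right) = -1536 - 4 = -1540$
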